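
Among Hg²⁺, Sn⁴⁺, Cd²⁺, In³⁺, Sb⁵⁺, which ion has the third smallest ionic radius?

In³⁺

Work out protons and electrons: Sb⁵⁺ has 46 e⁻ (Z=51), Sn⁴⁺ has 46 e⁻ (Z=50), In³⁺ has 46 e⁻ (Z=49), Cd²⁺ has 46 e⁻ (Z=48), Hg²⁺ has 78 e⁻ (Z=80). Sb⁵⁺ < Sn⁴⁺ (isoelectronic, higher Z=51 is smaller); Sn⁴⁺ < In³⁺ (isoelectronic, higher Z=50 is smaller); In³⁺ < Cd²⁺ (isoelectronic, higher Z=49 is smaller); Cd²⁺ < Hg²⁺ (same group, period 5 vs 6).
Full ascending order: Sb⁵⁺ < Sn⁴⁺ < In³⁺ < Cd²⁺ < Hg²⁺. Counting from the smallest, position 3 is In³⁺.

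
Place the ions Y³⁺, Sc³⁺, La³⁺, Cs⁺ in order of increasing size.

Sc³⁺ < Y³⁺ < La³⁺ < Cs⁺

Tabulating Z and e⁻: Sc³⁺ has 18 e⁻ (Z=21), Y³⁺ has 36 e⁻ (Z=39), La³⁺ has 54 e⁻ (Z=57), Cs⁺ has 54 e⁻ (Z=55). Sc³⁺ < Y³⁺ (same group, 1 shell fewer); Y³⁺ < La³⁺ (same group, period 5 vs 6); La³⁺ < Cs⁺ (isoelectronic, higher Z=57 is smaller).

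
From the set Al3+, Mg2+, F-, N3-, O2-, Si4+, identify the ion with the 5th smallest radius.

O2-

These species are isoelectronic with 10 electrons. The only difference is the number of protons: Si4+ (Z=14), Al3+ (Z=13), Mg2+ (Z=12), F- (Z=9), O2- (Z=8), N3- (Z=7). The strongest nuclear pull (Si4+) gives the smallest ion.
Full ascending order: Si4+ < Al3+ < Mg2+ < F- < O2- < N3-. Counting from the smallest, position 5 is O2-.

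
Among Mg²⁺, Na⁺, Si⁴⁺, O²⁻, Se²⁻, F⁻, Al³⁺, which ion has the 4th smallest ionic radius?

Na⁺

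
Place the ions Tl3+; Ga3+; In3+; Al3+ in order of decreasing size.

Tl3+ > In3+ > Ga3+ > Al3+

All are in the same group with charge +3. Radius grows down the group as n (the outermost shell) increases.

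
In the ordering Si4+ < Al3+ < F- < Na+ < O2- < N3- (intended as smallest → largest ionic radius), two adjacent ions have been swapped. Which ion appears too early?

F-

The pair F-, Na+ is the wrong way round — they are isoelectronic (10 e⁻) and Na has more protons than F (11 vs 9), making Na+ smaller. All other adjacent pairs agree with periodic trends, so F- is the misplaced ion.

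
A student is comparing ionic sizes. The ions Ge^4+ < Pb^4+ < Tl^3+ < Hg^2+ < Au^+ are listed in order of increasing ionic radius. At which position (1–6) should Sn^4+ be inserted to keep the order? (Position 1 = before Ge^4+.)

2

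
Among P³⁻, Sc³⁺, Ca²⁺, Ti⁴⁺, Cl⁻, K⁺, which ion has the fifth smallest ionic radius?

All of these have 18 electrons (isoelectronic). With the same electron cloud, the ion with the most protons pulls it in tightest. Nuclear charges: Ti⁴⁺ (Z=22), Sc³⁺ (Z=21), Ca²⁺ (Z=20), K⁺ (Z=19), Cl⁻ (Z=17), P³⁻ (Z=15). Highest Z is smallest.
So the order is Ti⁴⁺ < Sc³⁺ < Ca²⁺ < K⁺ < Cl⁻ < P³⁻; the 5th-smallest ion is Cl⁻.

Cl⁻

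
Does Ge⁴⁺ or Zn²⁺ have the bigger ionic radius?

Zn²⁺

Each ion has 28 electrons. The ranking follows nuclear charge in reverse — greater Z gives a smaller radius. Ge⁴⁺ (Z=32), Zn²⁺ (Z=30).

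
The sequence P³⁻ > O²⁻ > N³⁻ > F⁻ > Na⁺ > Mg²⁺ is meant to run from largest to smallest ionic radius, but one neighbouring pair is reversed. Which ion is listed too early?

O²⁻

The pair O²⁻, N³⁻ is the wrong way round — O²⁻ and N³⁻ share 10 electrons; the higher nuclear charge on O (Z=8) contracts it more, so O²⁻ < N³⁻. All other adjacent pairs agree with periodic trends, so O²⁻ is the misplaced ion.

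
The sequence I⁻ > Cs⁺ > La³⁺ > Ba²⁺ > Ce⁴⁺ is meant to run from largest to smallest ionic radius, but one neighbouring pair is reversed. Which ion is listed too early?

Compare adjacent ions: they are isoelectronic (54 e⁻) and La has more protons than Ba (57 vs 56), making La³⁺ smaller — yet in this decreasing list La³⁺ sits before Ba²⁺. Nothing else is reversed, so La³⁺ should move one place to the right.

La³⁺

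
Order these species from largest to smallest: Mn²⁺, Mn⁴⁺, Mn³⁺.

For a single element, ionic radius drops as positive charge rises — Mn⁴⁺ < Mn²⁺.

Mn²⁺ > Mn³⁺ > Mn⁴⁺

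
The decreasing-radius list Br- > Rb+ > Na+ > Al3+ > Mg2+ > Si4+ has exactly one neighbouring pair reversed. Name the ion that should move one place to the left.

Mg2+

The pair Al3+, Mg2+ is the wrong way round — they are isoelectronic (10 e⁻) and Al has more protons than Mg (13 vs 12), making Al3+ smaller. All other adjacent pairs agree with periodic trends, so Mg2+ is the misplaced ion.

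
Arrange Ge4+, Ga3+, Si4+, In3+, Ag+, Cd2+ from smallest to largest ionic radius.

Tabulating Z and e⁻: Si4+: 10 e⁻, Z=14, Ge4+: 28 e⁻, Z=32, Ga3+: 28 e⁻, Z=31, In3+: 46 e⁻, Z=49, Cd2+: 46 e⁻, Z=48, Ag+: 46 e⁻, Z=47. Si4+ < Ge4+ (same group, 1 shell fewer); Ge4+ < Ga3+ (both 28 e⁻, Z=32>31); Ga3+ < In3+ (same group, 1 shell fewer); In3+ < Cd2+ (both 46 e⁻, Z=49>48); Cd2+ < Ag+ (both 46 e⁻, Z=48>47).

Si4+ < Ge4+ < Ga3+ < In3+ < Cd2+ < Ag+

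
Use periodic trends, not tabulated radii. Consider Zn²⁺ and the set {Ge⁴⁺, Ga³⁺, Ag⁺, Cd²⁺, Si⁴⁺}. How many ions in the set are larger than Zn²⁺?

2

Work out protons and electrons: Si⁴⁺: 10 e⁻, Z=14, Ge⁴⁺: 28 e⁻, Z=32, Ga³⁺: 28 e⁻, Z=31, Zn²⁺: 28 e⁻, Z=30, Cd²⁺: 46 e⁻, Z=48, Ag⁺: 46 e⁻, Z=47. Si⁴⁺ < Ge⁴⁺ (same group, 1 shell fewer); Ge⁴⁺ < Ga³⁺ (both 28 e⁻, Z=32>31); Ga³⁺ < Zn²⁺ (both 28 e⁻, Z=31>30); Zn²⁺ < Cd²⁺ (same group, period 4 vs 5); Cd²⁺ < Ag⁺ (both 46 e⁻, Z=48>47).
Relative to Zn²⁺, the ions that are larger are Cd²⁺, Ag⁺. That's 2.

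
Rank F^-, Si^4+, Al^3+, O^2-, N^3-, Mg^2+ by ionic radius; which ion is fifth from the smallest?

O^2-

These species are isoelectronic with 10 electrons. The only difference is the number of protons: Si^4+ (Z=14), Al^3+ (Z=13), Mg^2+ (Z=12), F^- (Z=9), O^2- (Z=8), N^3- (Z=7). The strongest nuclear pull (Si^4+) gives the smallest ion.
Ordering: Si^4+ < Al^3+ < Mg^2+ < F^- < O^2- < N^3-. The fifth smallest is O^2-.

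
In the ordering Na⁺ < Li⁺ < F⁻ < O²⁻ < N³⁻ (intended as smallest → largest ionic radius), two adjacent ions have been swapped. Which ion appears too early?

The pair Na⁺, Li⁺ is the wrong way round — same group and charge — period 2 sits above period 3, so Li⁺ is smaller. All other adjacent pairs agree with periodic trends, so Na⁺ is the misplaced ion.

Na⁺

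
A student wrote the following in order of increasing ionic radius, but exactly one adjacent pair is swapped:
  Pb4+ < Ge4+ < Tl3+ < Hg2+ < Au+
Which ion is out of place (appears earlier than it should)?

The pair Pb4+, Ge4+ is the wrong way round — Ge4+ and Pb4+ are in one column with the same charge; the lighter period-4 ion has 2 fewer shells and is smaller. All other adjacent pairs agree with periodic trends, so Pb4+ is the misplaced ion.

Pb4+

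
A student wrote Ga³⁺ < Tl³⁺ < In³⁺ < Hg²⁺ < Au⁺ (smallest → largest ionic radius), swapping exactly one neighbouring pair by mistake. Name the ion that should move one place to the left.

Check each adjacent pair. Tl³⁺ and In³⁺ are reversed: In³⁺ and Tl³⁺ are in one column with the same charge; the lighter period-5 ion has one fewer shell and is smaller. No other neighbouring pair contradicts the periodic trends, so In³⁺ is the ion listed too late.

In³⁺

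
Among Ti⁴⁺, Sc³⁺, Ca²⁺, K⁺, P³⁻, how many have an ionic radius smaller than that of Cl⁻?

4

Isoelectronic series (18 e⁻ each). Size is set by nuclear charge: more protons means a smaller ion. Ti⁴⁺ (Z=22), Sc³⁺ (Z=21), Ca²⁺ (Z=20), K⁺ (Z=19), Cl⁻ (Z=17), P³⁻ (Z=15).
Ordering all of them (including Cl⁻) by radius gives Ti⁴⁺ < Sc³⁺ < Ca²⁺ < K⁺ < Cl⁻ < P³⁻. So 4 are smaller.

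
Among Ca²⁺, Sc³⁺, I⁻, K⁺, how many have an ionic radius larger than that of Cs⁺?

Work out protons and electrons: Sc³⁺ (Z=21, 18 e⁻), Ca²⁺ (Z=20, 18 e⁻), K⁺ (Z=19, 18 e⁻), Cs⁺ (Z=55, 54 e⁻), I⁻ (Z=53, 54 e⁻). Sc³⁺ < Ca²⁺ (both 18 e⁻, Z=21>20); Ca²⁺ < K⁺ (both 18 e⁻, Z=20>19); K⁺ < Cs⁺ (same group, 2 shells fewer); Cs⁺ < I⁻ (isoelectronic, higher Z=55 is smaller).
Relative to Cs⁺, the ions that are larger are I⁻. Count: 1.

1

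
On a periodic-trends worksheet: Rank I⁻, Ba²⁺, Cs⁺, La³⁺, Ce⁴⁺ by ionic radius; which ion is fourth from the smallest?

All of these have 54 electrons (isoelectronic). With the same electron cloud, the ion with the most protons pulls it in tightest. Nuclear charges: Ce⁴⁺ (Z=58), La³⁺ (Z=57), Ba²⁺ (Z=56), Cs⁺ (Z=55), I⁻ (Z=53). Highest Z is smallest.
That gives Ce⁴⁺ < La³⁺ < Ba²⁺ < Cs⁺ < I⁻. From the smallest end, number 4 is Cs⁺.

Cs⁺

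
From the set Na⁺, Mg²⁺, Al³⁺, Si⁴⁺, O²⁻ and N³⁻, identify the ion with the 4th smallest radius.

Na⁺

Each ion has 10 electrons. The ranking follows nuclear charge in reverse — greater Z gives a smaller radius. Si⁴⁺ (Z=14), Al³⁺ (Z=13), Mg²⁺ (Z=12), Na⁺ (Z=11), O²⁻ (Z=8), N³⁻ (Z=7).
Full ascending order: Si⁴⁺ < Al³⁺ < Mg²⁺ < Na⁺ < O²⁻ < N³⁻. Counting from the smallest, position 4 is Na⁺.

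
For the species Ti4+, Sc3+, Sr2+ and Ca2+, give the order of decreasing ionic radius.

Work out protons and electrons: Ti4+: 18 e⁻, Z=22, Sc3+: 18 e⁻, Z=21, Ca2+: 18 e⁻, Z=20, Sr2+: 36 e⁻, Z=38. Ti4+ < Sc3+ (both 18 e⁻, Z=22>21); Sc3+ < Ca2+ (both 18 e⁻, Z=21>20); Ca2+ < Sr2+ (same group, period 4 vs 5).

Sr2+ > Ca2+ > Sc3+ > Ti4+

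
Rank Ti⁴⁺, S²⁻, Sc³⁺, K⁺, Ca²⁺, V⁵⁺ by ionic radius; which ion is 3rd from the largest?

All of these have 18 electrons (isoelectronic). With the same electron cloud, the ion with the most protons pulls it in tightest. Nuclear charges: V⁵⁺ (Z=23), Ti⁴⁺ (Z=22), Sc³⁺ (Z=21), Ca²⁺ (Z=20), K⁺ (Z=19), S²⁻ (Z=16). Highest Z is smallest.
Full ascending order: V⁵⁺ < Ti⁴⁺ < Sc³⁺ < Ca²⁺ < K⁺ < S²⁻. Counting from the largest, position 3 is Ca²⁺.

Ca²⁺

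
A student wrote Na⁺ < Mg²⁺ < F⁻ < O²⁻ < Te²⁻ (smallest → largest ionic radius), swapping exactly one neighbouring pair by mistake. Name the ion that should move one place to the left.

Mg²⁺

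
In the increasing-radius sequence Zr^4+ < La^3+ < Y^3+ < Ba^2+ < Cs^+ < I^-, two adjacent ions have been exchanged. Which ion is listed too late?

Check each adjacent pair. La^3+ and Y^3+ are reversed: Y^3+ and La^3+ are in one column with the same charge; the lighter period-5 ion has one fewer shell and is smaller. No other neighbouring pair contradicts the periodic trends, so Y^3+ is the ion listed too late.

Y^3+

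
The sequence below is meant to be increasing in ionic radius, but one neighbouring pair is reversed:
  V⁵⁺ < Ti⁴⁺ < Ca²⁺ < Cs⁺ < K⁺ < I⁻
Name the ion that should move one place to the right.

Cs⁺

Check each adjacent pair. Cs⁺ and K⁺ are reversed: K⁺ and Cs⁺ are in one column with the same charge; the lighter period-4 ion has 2 fewer shells and is smaller. No other neighbouring pair contradicts the periodic trends, so Cs⁺ is the ion listed too early.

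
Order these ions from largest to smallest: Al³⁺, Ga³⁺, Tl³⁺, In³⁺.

All are in the same group with charge +3. Radius grows down the group as n (the outermost shell) increases.

Tl³⁺ > In³⁺ > Ga³⁺ > Al³⁺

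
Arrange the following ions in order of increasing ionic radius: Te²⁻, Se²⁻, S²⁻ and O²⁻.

O²⁻ < S²⁻ < Se²⁻ < Te²⁻

All are in the same group with charge -2. Radius grows down the group as n (the outermost shell) increases.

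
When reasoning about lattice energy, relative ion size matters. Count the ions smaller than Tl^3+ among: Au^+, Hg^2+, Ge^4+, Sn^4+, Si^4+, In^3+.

4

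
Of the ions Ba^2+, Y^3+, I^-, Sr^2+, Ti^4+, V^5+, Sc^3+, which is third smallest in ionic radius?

Electron counts and nuclear charges: V^5+ has 18 e⁻ (Z=23), Ti^4+ has 18 e⁻ (Z=22), Sc^3+ has 18 e⁻ (Z=21), Y^3+ has 36 e⁻ (Z=39), Sr^2+ has 36 e⁻ (Z=38), Ba^2+ has 54 e⁻ (Z=56), I^- has 54 e⁻ (Z=53). V^5+ < Ti^4+ (both 18 e⁻, Z=23>22); Ti^4+ < Sc^3+ (isoelectronic, higher Z=22 is smaller); Sc^3+ < Y^3+ (same group, period 4 vs 5); Y^3+ < Sr^2+ (both 36 e⁻, Z=39>38); Sr^2+ < Ba^2+ (same group, 1 shell fewer); Ba^2+ < I^- (both 54 e⁻, Z=56>53).
Full ascending order: V^5+ < Ti^4+ < Sc^3+ < Y^3+ < Sr^2+ < Ba^2+ < I^-. Counting from the smallest, position 3 is Sc^3+.

Sc^3+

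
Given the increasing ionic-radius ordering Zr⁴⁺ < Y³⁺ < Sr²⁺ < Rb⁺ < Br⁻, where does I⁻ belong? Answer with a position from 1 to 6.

6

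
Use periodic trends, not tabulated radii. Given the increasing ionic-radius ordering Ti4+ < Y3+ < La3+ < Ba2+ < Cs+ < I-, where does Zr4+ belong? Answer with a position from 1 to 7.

2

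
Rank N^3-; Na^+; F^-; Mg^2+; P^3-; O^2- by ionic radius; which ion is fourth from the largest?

F^-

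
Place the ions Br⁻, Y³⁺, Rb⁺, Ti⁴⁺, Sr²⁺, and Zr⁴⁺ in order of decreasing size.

Br⁻ > Rb⁺ > Sr²⁺ > Y³⁺ > Zr⁴⁺ > Ti⁴⁺

Work out protons and electrons: Ti⁴⁺: 18 e⁻, Z=22, Zr⁴⁺: 36 e⁻, Z=40, Y³⁺: 36 e⁻, Z=39, Sr²⁺: 36 e⁻, Z=38, Rb⁺: 36 e⁻, Z=37, Br⁻: 36 e⁻, Z=35. Ti⁴⁺ < Zr⁴⁺ (same group, 1 shell fewer); Zr⁴⁺ < Y³⁺ (isoelectronic, higher Z=40 is smaller); Y³⁺ < Sr²⁺ (isoelectronic, higher Z=39 is smaller); Sr²⁺ < Rb⁺ (isoelectronic, higher Z=38 is smaller); Rb⁺ < Br⁻ (isoelectronic, higher Z=37 is smaller).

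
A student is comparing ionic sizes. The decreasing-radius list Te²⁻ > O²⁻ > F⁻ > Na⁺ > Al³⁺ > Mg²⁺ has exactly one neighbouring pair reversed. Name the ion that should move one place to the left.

Mg²⁺

Scanning neighbour by neighbour, only Al³⁺/Mg²⁺ violates a trend: they are isoelectronic (10 e⁻) and Al has more protons than Mg (13 vs 12), making Al³⁺ smaller. That makes Mg²⁺ the one sitting a position late relative to where it belongs.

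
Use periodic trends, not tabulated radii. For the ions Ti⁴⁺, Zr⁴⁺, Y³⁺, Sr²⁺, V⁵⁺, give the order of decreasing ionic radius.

V⁵⁺: 18 e⁻, Z=23, Ti⁴⁺: 18 e⁻, Z=22, Zr⁴⁺: 36 e⁻, Z=40, Y³⁺: 36 e⁻, Z=39, Sr²⁺: 36 e⁻, Z=38. V⁵⁺ < Ti⁴⁺ (isoelectronic, higher Z=23 is smaller); Ti⁴⁺ < Zr⁴⁺ (same group, 1 shell fewer); Zr⁴⁺ < Y³⁺ (both 36 e⁻, Z=40>39); Y³⁺ < Sr²⁺ (both 36 e⁻, Z=39>38).

Sr²⁺ > Y³⁺ > Zr⁴⁺ > Ti⁴⁺ > V⁵⁺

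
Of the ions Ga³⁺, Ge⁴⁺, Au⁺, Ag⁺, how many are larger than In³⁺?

2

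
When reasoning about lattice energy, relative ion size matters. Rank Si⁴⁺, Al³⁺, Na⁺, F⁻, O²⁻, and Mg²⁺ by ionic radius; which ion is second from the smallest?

Isoelectronic series (10 e⁻ each). Size is set by nuclear charge: more protons means a smaller ion. Si⁴⁺ (Z=14), Al³⁺ (Z=13), Mg²⁺ (Z=12), Na⁺ (Z=11), F⁻ (Z=9), O²⁻ (Z=8).
So the order is Si⁴⁺ < Al³⁺ < Mg²⁺ < Na⁺ < F⁻ < O²⁻; the 2nd-smallest ion is Al³⁺.

Al³⁺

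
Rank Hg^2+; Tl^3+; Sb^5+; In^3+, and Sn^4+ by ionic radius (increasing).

Sb^5+ < Sn^4+ < In^3+ < Tl^3+ < Hg^2+

Sb^5+ (Z=51, 46 e⁻), Sn^4+ (Z=50, 46 e⁻), In^3+ (Z=49, 46 e⁻), Tl^3+ (Z=81, 78 e⁻), Hg^2+ (Z=80, 78 e⁻). Sb^5+ < Sn^4+ (isoelectronic, higher Z=51 is smaller); Sn^4+ < In^3+ (both 46 e⁻, Z=50>49); In^3+ < Tl^3+ (same group, 1 shell fewer); Tl^3+ < Hg^2+ (both 78 e⁻, Z=81>80).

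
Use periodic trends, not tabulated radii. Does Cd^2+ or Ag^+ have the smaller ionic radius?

Isoelectronic series (46 e⁻ each). Size is set by nuclear charge: more protons means a smaller ion. Cd^2+ (Z=48), Ag^+ (Z=47).

Cd^2+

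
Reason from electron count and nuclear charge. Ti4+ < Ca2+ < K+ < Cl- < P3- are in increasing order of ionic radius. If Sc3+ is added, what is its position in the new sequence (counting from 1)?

Each ion has 18 electrons. The ranking follows nuclear charge in reverse — greater Z gives a smaller radius. Ti4+ (Z=22), Sc3+ (Z=21), Ca2+ (Z=20), K+ (Z=19), Cl- (Z=17), P3- (Z=15).
Merged order: Ti4+ < Sc3+ < Ca2+ < K+ < Cl- < P3- — Sc3+ is number 2.

2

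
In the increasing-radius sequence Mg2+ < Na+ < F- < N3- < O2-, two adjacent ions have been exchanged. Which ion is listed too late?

The pair N3-, O2- is the wrong way round — O2- and N3- share 10 electrons; the higher nuclear charge on O (Z=8) contracts it more, so O2- < N3-. All other adjacent pairs agree with periodic trends, so O2- is the misplaced ion.

O2-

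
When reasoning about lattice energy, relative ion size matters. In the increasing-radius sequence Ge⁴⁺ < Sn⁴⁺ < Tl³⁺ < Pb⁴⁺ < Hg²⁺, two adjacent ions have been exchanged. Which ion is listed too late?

Scanning neighbour by neighbour, only Tl³⁺/Pb⁴⁺ violates a trend: they are isoelectronic (78 e⁻) and Pb has more protons than Tl (82 vs 81), making Pb⁴⁺ smaller. That makes Pb⁴⁺ the one sitting a position late relative to where it belongs.

Pb⁴⁺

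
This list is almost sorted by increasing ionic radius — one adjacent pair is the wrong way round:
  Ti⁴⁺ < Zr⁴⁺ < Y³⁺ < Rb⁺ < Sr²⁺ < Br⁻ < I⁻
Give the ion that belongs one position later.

Rb⁺

Compare adjacent ions: they are isoelectronic (36 e⁻) and Sr has more protons than Rb (38 vs 37), making Sr²⁺ smaller — yet in this increasing list Rb⁺ sits before Sr²⁺. Nothing else is reversed, so Rb⁺ should move one place to the right.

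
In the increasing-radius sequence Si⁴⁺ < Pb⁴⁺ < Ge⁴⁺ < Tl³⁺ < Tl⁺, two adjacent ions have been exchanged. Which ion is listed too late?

Scanning neighbour by neighbour, only Pb⁴⁺/Ge⁴⁺ violates a trend: Ge⁴⁺ and Pb⁴⁺ are in one column with the same charge; the lighter period-4 ion has 2 fewer shells and is smaller. That makes Ge⁴⁺ the one sitting a position late relative to where it belongs.

Ge⁴⁺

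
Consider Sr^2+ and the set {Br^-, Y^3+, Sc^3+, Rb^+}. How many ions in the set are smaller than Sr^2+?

Work out protons and electrons: Sc^3+ (Z=21, 18 e⁻), Y^3+ (Z=39, 36 e⁻), Sr^2+ (Z=38, 36 e⁻), Rb^+ (Z=37, 36 e⁻), Br^- (Z=35, 36 e⁻). Sc^3+ < Y^3+ (same group, period 4 vs 5); Y^3+ < Sr^2+ (both 36 e⁻, Z=39>38); Sr^2+ < Rb^+ (isoelectronic, higher Z=38 is smaller); Rb^+ < Br^- (both 36 e⁻, Z=37>35).
Ordering all of them (including Sr^2+) by radius gives Sc^3+ < Y^3+ < Sr^2+ < Rb^+ < Br^-. Count: 2.

2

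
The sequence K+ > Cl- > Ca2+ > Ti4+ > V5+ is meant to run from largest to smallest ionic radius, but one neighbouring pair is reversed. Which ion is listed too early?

K+

Check each adjacent pair. K+ and Cl- are reversed: they are isoelectronic (18 e⁻) and K has more protons than Cl (19 vs 17), making K+ smaller. No other neighbouring pair contradicts the periodic trends, so K+ is the ion listed too early.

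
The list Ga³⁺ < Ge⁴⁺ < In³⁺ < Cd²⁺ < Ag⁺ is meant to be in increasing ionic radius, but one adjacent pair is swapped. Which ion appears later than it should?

Ge⁴⁺

Check each adjacent pair. Ga³⁺ and Ge⁴⁺ are reversed: Ge⁴⁺ and Ga³⁺ share 28 electrons; the higher nuclear charge on Ge (Z=32) contracts it more, so Ge⁴⁺ < Ga³⁺. No other neighbouring pair contradicts the periodic trends, so Ge⁴⁺ is the ion listed too late.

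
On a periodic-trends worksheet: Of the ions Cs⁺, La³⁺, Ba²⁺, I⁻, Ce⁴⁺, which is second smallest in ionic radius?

All of these have 54 electrons (isoelectronic). With the same electron cloud, the ion with the most protons pulls it in tightest. Nuclear charges: Ce⁴⁺ (Z=58), La³⁺ (Z=57), Ba²⁺ (Z=56), Cs⁺ (Z=55), I⁻ (Z=53). Highest Z is smallest.
So the order is Ce⁴⁺ < La³⁺ < Ba²⁺ < Cs⁺ < I⁻; the 2nd-smallest ion is La³⁺.

La³⁺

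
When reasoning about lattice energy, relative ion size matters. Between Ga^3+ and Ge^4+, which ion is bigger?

All of these have 28 electrons (isoelectronic). With the same electron cloud, the ion with the most protons pulls it in tightest. Nuclear charges: Ge^4+ (Z=32), Ga^3+ (Z=31). Highest Z is smallest.

Ga^3+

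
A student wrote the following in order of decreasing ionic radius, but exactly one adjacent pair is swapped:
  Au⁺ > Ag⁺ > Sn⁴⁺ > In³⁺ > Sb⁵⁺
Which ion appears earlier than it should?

Check each adjacent pair. Sn⁴⁺ and In³⁺ are reversed: they are isoelectronic (46 e⁻) and Sn has more protons than In (50 vs 49), making Sn⁴⁺ smaller. No other neighbouring pair contradicts the periodic trends, so Sn⁴⁺ is the ion listed too early.

Sn⁴⁺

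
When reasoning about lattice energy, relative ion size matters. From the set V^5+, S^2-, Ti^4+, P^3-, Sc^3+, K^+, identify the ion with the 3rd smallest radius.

All of these have 18 electrons (isoelectronic). With the same electron cloud, the ion with the most protons pulls it in tightest. Nuclear charges: V^5+ (Z=23), Ti^4+ (Z=22), Sc^3+ (Z=21), K^+ (Z=19), S^2- (Z=16), P^3- (Z=15). Highest Z is smallest.
Ordering: V^5+ < Ti^4+ < Sc^3+ < K^+ < S^2- < P^3-. The 3rd smallest is Sc^3+.

Sc^3+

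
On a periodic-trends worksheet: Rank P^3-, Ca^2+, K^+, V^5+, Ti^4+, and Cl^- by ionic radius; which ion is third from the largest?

K^+

Isoelectronic series (18 e⁻ each). Size is set by nuclear charge: more protons means a smaller ion. V^5+ (Z=23), Ti^4+ (Z=22), Ca^2+ (Z=20), K^+ (Z=19), Cl^- (Z=17), P^3- (Z=15).
That gives V^5+ < Ti^4+ < Ca^2+ < K^+ < Cl^- < P^3-. From the largest end, number 3 is K^+.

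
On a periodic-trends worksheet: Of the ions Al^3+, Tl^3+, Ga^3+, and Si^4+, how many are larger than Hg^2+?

Work out protons and electrons: Si^4+ has 10 e⁻ (Z=14), Al^3+ has 10 e⁻ (Z=13), Ga^3+ has 28 e⁻ (Z=31), Tl^3+ has 78 e⁻ (Z=81), Hg^2+ has 78 e⁻ (Z=80). Si^4+ < Al^3+ (isoelectronic, higher Z=14 is smaller); Al^3+ < Ga^3+ (same group, period 3 vs 4); Ga^3+ < Tl^3+ (same group, 2 shells fewer); Tl^3+ < Hg^2+ (isoelectronic, higher Z=81 is smaller).
Overall: Si^4+ < Al^3+ < Ga^3+ < Tl^3+ < Hg^2+. Hg^2+ has 4 below it and 0 above. That's 0.

0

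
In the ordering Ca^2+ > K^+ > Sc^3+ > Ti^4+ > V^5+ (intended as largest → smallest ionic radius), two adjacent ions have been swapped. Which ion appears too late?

Scanning neighbour by neighbour, only Ca^2+/K^+ violates a trend: Ca^2+ and K^+ share 18 electrons; the higher nuclear charge on Ca (Z=20) contracts it more, so Ca^2+ < K^+. That makes K^+ the one sitting a position late relative to where it belongs.

K^+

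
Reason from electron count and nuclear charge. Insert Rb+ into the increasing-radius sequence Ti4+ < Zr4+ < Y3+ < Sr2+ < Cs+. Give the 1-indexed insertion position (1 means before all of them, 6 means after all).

5

Tabulating Z and e⁻: Ti4+ has 18 e⁻ (Z=22), Zr4+ has 36 e⁻ (Z=40), Y3+ has 36 e⁻ (Z=39), Sr2+ has 36 e⁻ (Z=38), Rb+ has 36 e⁻ (Z=37), Cs+ has 54 e⁻ (Z=55). Ti4+ < Zr4+ (same group, period 4 vs 5); Zr4+ < Y3+ (isoelectronic, higher Z=40 is smaller); Y3+ < Sr2+ (isoelectronic, higher Z=39 is smaller); Sr2+ < Rb+ (isoelectronic, higher Z=38 is smaller); Rb+ < Cs+ (same group, period 5 vs 6).
Merged order: Ti4+ < Zr4+ < Y3+ < Sr2+ < Rb+ < Cs+ — Rb+ is number 5.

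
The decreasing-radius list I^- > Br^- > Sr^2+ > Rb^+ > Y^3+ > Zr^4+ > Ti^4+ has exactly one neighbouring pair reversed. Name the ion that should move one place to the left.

Rb^+

The pair Sr^2+, Rb^+ is the wrong way round — they are isoelectronic (36 e⁻) and Sr has more protons than Rb (38 vs 37), making Sr^2+ smaller. All other adjacent pairs agree with periodic trends, so Rb^+ is the misplaced ion.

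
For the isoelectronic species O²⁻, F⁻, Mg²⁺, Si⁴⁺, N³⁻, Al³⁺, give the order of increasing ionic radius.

Si⁴⁺ < Al³⁺ < Mg²⁺ < F⁻ < O²⁻ < N³⁻

Isoelectronic series (10 e⁻ each). Size is set by nuclear charge: more protons means a smaller ion. Si⁴⁺ (Z=14), Al³⁺ (Z=13), Mg²⁺ (Z=12), F⁻ (Z=9), O²⁻ (Z=8), N³⁻ (Z=7).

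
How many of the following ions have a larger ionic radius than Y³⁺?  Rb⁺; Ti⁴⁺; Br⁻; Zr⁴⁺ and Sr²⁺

Ti⁴⁺ has 18 e⁻ (Z=22), Zr⁴⁺ has 36 e⁻ (Z=40), Y³⁺ has 36 e⁻ (Z=39), Sr²⁺ has 36 e⁻ (Z=38), Rb⁺ has 36 e⁻ (Z=37), Br⁻ has 36 e⁻ (Z=35). Ti⁴⁺ < Zr⁴⁺ (same group, period 4 vs 5); Zr⁴⁺ < Y³⁺ (both 36 e⁻, Z=40>39); Y³⁺ < Sr²⁺ (isoelectronic, higher Z=39 is smaller); Sr²⁺ < Rb⁺ (both 36 e⁻, Z=38>37); Rb⁺ < Br⁻ (isoelectronic, higher Z=37 is smaller).
Relative to Y³⁺, the ions that are larger are Sr²⁺, Rb⁺, Br⁻. That's 3.

3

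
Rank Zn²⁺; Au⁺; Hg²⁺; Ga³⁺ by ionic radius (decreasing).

Electron counts and nuclear charges: Ga³⁺: 28 e⁻, Z=31, Zn²⁺: 28 e⁻, Z=30, Hg²⁺: 78 e⁻, Z=80, Au⁺: 78 e⁻, Z=79. Ga³⁺ < Zn²⁺ (both 28 e⁻, Z=31>30); Zn²⁺ < Hg²⁺ (same group, period 4 vs 6); Hg²⁺ < Au⁺ (both 78 e⁻, Z=80>79).

Au⁺ > Hg²⁺ > Zn²⁺ > Ga³⁺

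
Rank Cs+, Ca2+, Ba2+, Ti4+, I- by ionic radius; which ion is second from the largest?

Cs+

Tabulating Z and e⁻: Ti4+: 18 e⁻, Z=22, Ca2+: 18 e⁻, Z=20, Ba2+: 54 e⁻, Z=56, Cs+: 54 e⁻, Z=55, I-: 54 e⁻, Z=53. Ti4+ < Ca2+ (isoelectronic, higher Z=22 is smaller); Ca2+ < Ba2+ (same group, 2 shells fewer); Ba2+ < Cs+ (isoelectronic, higher Z=56 is smaller); Cs+ < I- (isoelectronic, higher Z=55 is smaller).
So the order is Ti4+ < Ca2+ < Ba2+ < Cs+ < I-; the 2nd-largest ion is Cs+.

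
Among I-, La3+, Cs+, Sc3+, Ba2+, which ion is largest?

I-

Sc3+ (Z=21, 18 e⁻), La3+ (Z=57, 54 e⁻), Ba2+ (Z=56, 54 e⁻), Cs+ (Z=55, 54 e⁻), I- (Z=53, 54 e⁻). Sc3+ < La3+ (same group, 2 shells fewer); La3+ < Ba2+ (both 54 e⁻, Z=57>56); Ba2+ < Cs+ (both 54 e⁻, Z=56>55); Cs+ < I- (both 54 e⁻, Z=55>53).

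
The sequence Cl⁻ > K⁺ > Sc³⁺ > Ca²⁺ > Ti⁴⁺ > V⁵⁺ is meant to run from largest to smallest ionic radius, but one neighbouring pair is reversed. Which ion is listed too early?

Sc³⁺

The pair Sc³⁺, Ca²⁺ is the wrong way round — both have 18 electrons but Z(Sc)=21 > Z(Ca)=20, so Sc³⁺ should be the smaller of the two. All other adjacent pairs agree with periodic trends, so Sc³⁺ is the misplaced ion.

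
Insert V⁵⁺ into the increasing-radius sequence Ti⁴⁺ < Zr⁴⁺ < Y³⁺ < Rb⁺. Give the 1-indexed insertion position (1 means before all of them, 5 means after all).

Tabulating Z and e⁻: V⁵⁺: 18 e⁻, Z=23, Ti⁴⁺: 18 e⁻, Z=22, Zr⁴⁺: 36 e⁻, Z=40, Y³⁺: 36 e⁻, Z=39, Rb⁺: 36 e⁻, Z=37. V⁵⁺ < Ti⁴⁺ (isoelectronic, higher Z=23 is smaller); Ti⁴⁺ < Zr⁴⁺ (same group, 1 shell fewer); Zr⁴⁺ < Y³⁺ (isoelectronic, higher Z=40 is smaller); Y³⁺ < Rb⁺ (isoelectronic, higher Z=39 is smaller).
The complete sequence is V⁵⁺ < Ti⁴⁺ < Zr⁴⁺ < Y³⁺ < Rb⁺. V⁵⁺ sits at position 1.

1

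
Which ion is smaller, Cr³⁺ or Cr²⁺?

Cr³⁺

These are all Cr ions. Removing more electrons (higher positive charge) pulls the remaining electrons in closer, so Cr³⁺ is smallest and Cr²⁺ is largest.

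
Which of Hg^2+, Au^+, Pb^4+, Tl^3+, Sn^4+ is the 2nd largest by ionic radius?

Hg^2+

First list Z and electron count for each: Sn^4+ has 46 e⁻ (Z=50), Pb^4+ has 78 e⁻ (Z=82), Tl^3+ has 78 e⁻ (Z=81), Hg^2+ has 78 e⁻ (Z=80), Au^+ has 78 e⁻ (Z=79). Sn^4+ < Pb^4+ (same group, 1 shell fewer); Pb^4+ < Tl^3+ (both 78 e⁻, Z=82>81); Tl^3+ < Hg^2+ (isoelectronic, higher Z=81 is smaller); Hg^2+ < Au^+ (both 78 e⁻, Z=80>79).
So the order is Sn^4+ < Pb^4+ < Tl^3+ < Hg^2+ < Au^+; the 2nd-largest ion is Hg^2+.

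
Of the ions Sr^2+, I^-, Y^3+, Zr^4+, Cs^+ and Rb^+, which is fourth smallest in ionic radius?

First list Z and electron count for each: Zr^4+ has 36 e⁻ (Z=40), Y^3+ has 36 e⁻ (Z=39), Sr^2+ has 36 e⁻ (Z=38), Rb^+ has 36 e⁻ (Z=37), Cs^+ has 54 e⁻ (Z=55), I^- has 54 e⁻ (Z=53). Zr^4+ < Y^3+ (isoelectronic, higher Z=40 is smaller); Y^3+ < Sr^2+ (isoelectronic, higher Z=39 is smaller); Sr^2+ < Rb^+ (isoelectronic, higher Z=38 is smaller); Rb^+ < Cs^+ (same group, 1 shell fewer); Cs^+ < I^- (isoelectronic, higher Z=55 is smaller).
Ordering: Zr^4+ < Y^3+ < Sr^2+ < Rb^+ < Cs^+ < I^-. The fourth smallest is Rb^+.

Rb^+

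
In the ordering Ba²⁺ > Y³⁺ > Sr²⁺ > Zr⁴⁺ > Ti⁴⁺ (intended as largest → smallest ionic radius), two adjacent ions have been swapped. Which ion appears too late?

The pair Y³⁺, Sr²⁺ is the wrong way round — Y³⁺ and Sr²⁺ share 36 electrons; the higher nuclear charge on Y (Z=39) contracts it more, so Y³⁺ < Sr²⁺. All other adjacent pairs agree with periodic trends, so Sr²⁺ is the misplaced ion.

Sr²⁺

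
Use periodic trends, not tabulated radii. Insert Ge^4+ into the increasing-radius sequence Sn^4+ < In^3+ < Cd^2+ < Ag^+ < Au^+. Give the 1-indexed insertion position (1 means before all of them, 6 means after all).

Ge^4+ has 28 e⁻ (Z=32), Sn^4+ has 46 e⁻ (Z=50), In^3+ has 46 e⁻ (Z=49), Cd^2+ has 46 e⁻ (Z=48), Ag^+ has 46 e⁻ (Z=47), Au^+ has 78 e⁻ (Z=79). Ge^4+ < Sn^4+ (same group, period 4 vs 5); Sn^4+ < In^3+ (both 46 e⁻, Z=50>49); In^3+ < Cd^2+ (both 46 e⁻, Z=49>48); Cd^2+ < Ag^+ (isoelectronic, higher Z=48 is smaller); Ag^+ < Au^+ (same group, 1 shell fewer).
Putting Ge^4+ in gives Ge^4+ < Sn^4+ < In^3+ < Cd^2+ < Ag^+ < Au^+; it lands at slot 1.

1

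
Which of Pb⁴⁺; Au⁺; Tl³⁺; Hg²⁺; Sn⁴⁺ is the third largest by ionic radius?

Sn⁴⁺: 46 e⁻, Z=50, Pb⁴⁺: 78 e⁻, Z=82, Tl³⁺: 78 e⁻, Z=81, Hg²⁺: 78 e⁻, Z=80, Au⁺: 78 e⁻, Z=79. Sn⁴⁺ < Pb⁴⁺ (same group, period 5 vs 6); Pb⁴⁺ < Tl³⁺ (isoelectronic, higher Z=82 is smaller); Tl³⁺ < Hg²⁺ (isoelectronic, higher Z=81 is smaller); Hg²⁺ < Au⁺ (isoelectronic, higher Z=80 is smaller).
That gives Sn⁴⁺ < Pb⁴⁺ < Tl³⁺ < Hg²⁺ < Au⁺. From the largest end, number 3 is Tl³⁺.

Tl³⁺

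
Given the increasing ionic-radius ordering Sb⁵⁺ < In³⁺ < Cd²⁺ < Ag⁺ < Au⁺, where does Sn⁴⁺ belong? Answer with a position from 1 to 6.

Work out protons and electrons: Sb⁵⁺ has 46 e⁻ (Z=51), Sn⁴⁺ has 46 e⁻ (Z=50), In³⁺ has 46 e⁻ (Z=49), Cd²⁺ has 46 e⁻ (Z=48), Ag⁺ has 46 e⁻ (Z=47), Au⁺ has 78 e⁻ (Z=79). Sb⁵⁺ < Sn⁴⁺ (both 46 e⁻, Z=51>50); Sn⁴⁺ < In³⁺ (both 46 e⁻, Z=50>49); In³⁺ < Cd²⁺ (both 46 e⁻, Z=49>48); Cd²⁺ < Ag⁺ (both 46 e⁻, Z=48>47); Ag⁺ < Au⁺ (same group, period 5 vs 6).
With Sn⁴⁺ included the full order is Sb⁵⁺ < Sn⁴⁺ < In³⁺ < Cd²⁺ < Ag⁺ < Au⁺, so it takes position 2.

2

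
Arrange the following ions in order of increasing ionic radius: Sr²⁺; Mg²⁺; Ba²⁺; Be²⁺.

Same group, same charge. Going down the group adds an extra shell of electrons, so the ion gets larger: Be²⁺ is highest in the group and smallest.

Be²⁺ < Mg²⁺ < Sr²⁺ < Ba²⁺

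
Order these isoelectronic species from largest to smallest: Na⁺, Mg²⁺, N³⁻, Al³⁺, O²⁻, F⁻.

These species are isoelectronic with 10 electrons. The only difference is the number of protons: Al³⁺ (Z=13), Mg²⁺ (Z=12), Na⁺ (Z=11), F⁻ (Z=9), O²⁻ (Z=8), N³⁻ (Z=7). The strongest nuclear pull (Al³⁺) gives the smallest ion.

N³⁻ > O²⁻ > F⁻ > Na⁺ > Mg²⁺ > Al³⁺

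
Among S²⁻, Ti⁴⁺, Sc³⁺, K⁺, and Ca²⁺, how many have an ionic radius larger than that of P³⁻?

Isoelectronic series (18 e⁻ each). Size is set by nuclear charge: more protons means a smaller ion. Ti⁴⁺ (Z=22), Sc³⁺ (Z=21), Ca²⁺ (Z=20), K⁺ (Z=19), S²⁻ (Z=16), P³⁻ (Z=15).
Placing each against P³⁻: smaller — Ti⁴⁺, Sc³⁺, Ca²⁺, K⁺, S²⁻; larger — none. That's 0.

0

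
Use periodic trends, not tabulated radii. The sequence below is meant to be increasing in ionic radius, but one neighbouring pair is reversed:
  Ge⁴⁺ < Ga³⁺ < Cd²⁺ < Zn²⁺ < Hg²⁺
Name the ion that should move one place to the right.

Cd²⁺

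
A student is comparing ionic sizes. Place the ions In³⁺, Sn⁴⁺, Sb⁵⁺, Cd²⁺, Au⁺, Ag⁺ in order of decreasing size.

Au⁺ > Ag⁺ > Cd²⁺ > In³⁺ > Sn⁴⁺ > Sb⁵⁺

Electron counts and nuclear charges: Sb⁵⁺: 46 e⁻, Z=51, Sn⁴⁺: 46 e⁻, Z=50, In³⁺: 46 e⁻, Z=49, Cd²⁺: 46 e⁻, Z=48, Ag⁺: 46 e⁻, Z=47, Au⁺: 78 e⁻, Z=79. Sb⁵⁺ < Sn⁴⁺ (isoelectronic, higher Z=51 is smaller); Sn⁴⁺ < In³⁺ (isoelectronic, higher Z=50 is smaller); In³⁺ < Cd²⁺ (isoelectronic, higher Z=49 is smaller); Cd²⁺ < Ag⁺ (both 46 e⁻, Z=48>47); Ag⁺ < Au⁺ (same group, period 5 vs 6).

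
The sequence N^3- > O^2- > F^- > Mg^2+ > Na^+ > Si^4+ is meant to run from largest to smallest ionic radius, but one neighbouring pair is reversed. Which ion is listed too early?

Mg^2+

Compare adjacent ions: they are isoelectronic (10 e⁻) and Mg has more protons than Na (12 vs 11), making Mg^2+ smaller — yet in this decreasing list Mg^2+ sits before Na^+. Nothing else is reversed, so Mg^2+ should move one place to the right.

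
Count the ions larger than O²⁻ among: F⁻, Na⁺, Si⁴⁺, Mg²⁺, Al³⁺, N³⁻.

1

Each ion has 10 electrons. The ranking follows nuclear charge in reverse — greater Z gives a smaller radius. Si⁴⁺ (Z=14), Al³⁺ (Z=13), Mg²⁺ (Z=12), Na⁺ (Z=11), F⁻ (Z=9), O²⁻ (Z=8), N³⁻ (Z=7).
Overall: Si⁴⁺ < Al³⁺ < Mg²⁺ < Na⁺ < F⁻ < O²⁻ < N³⁻. O²⁻ has 5 below it and 1 above. That's 1.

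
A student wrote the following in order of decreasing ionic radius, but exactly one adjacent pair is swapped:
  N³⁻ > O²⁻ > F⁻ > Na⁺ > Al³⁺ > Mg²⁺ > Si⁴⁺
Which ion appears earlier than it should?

Al³⁺

Scanning neighbour by neighbour, only Al³⁺/Mg²⁺ violates a trend: both have 10 electrons but Z(Al)=13 > Z(Mg)=12, so Al³⁺ should be the smaller of the two. That makes Al³⁺ the one sitting a position early relative to where it belongs.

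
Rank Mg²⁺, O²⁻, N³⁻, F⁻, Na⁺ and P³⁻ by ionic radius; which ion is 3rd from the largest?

O²⁻

Tabulating Z and e⁻: Mg²⁺: 10 e⁻, Z=12, Na⁺: 10 e⁻, Z=11, F⁻: 10 e⁻, Z=9, O²⁻: 10 e⁻, Z=8, N³⁻: 10 e⁻, Z=7, P³⁻: 18 e⁻, Z=15. Mg²⁺ < Na⁺ (both 10 e⁻, Z=12>11); Na⁺ < F⁻ (isoelectronic, higher Z=11 is smaller); F⁻ < O²⁻ (both 10 e⁻, Z=9>8); O²⁻ < N³⁻ (isoelectronic, higher Z=8 is smaller); N³⁻ < P³⁻ (same group, 1 shell fewer).
Ordering: Mg²⁺ < Na⁺ < F⁻ < O²⁻ < N³⁻ < P³⁻. The 3rd largest is O²⁻.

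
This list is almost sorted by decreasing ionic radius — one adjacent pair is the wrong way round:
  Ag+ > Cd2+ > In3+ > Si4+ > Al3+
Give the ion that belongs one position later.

Si4+

Scanning neighbour by neighbour, only Si4+/Al3+ violates a trend: Si4+ and Al3+ share 10 electrons; the higher nuclear charge on Si (Z=14) contracts it more, so Si4+ < Al3+. That makes Si4+ the one sitting a position early relative to where it belongs.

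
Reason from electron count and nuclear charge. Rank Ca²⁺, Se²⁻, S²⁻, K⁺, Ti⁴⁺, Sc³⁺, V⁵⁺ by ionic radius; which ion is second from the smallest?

Ti⁴⁺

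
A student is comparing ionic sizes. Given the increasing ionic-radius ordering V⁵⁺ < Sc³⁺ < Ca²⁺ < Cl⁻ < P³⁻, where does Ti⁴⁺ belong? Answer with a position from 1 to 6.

2

These species are isoelectronic with 18 electrons. The only difference is the number of protons: V⁵⁺ (Z=23), Ti⁴⁺ (Z=22), Sc³⁺ (Z=21), Ca²⁺ (Z=20), Cl⁻ (Z=17), P³⁻ (Z=15). The strongest nuclear pull (V⁵⁺) gives the smallest ion.
The complete sequence is V⁵⁺ < Ti⁴⁺ < Sc³⁺ < Ca²⁺ < Cl⁻ < P³⁻. Ti⁴⁺ sits at position 2.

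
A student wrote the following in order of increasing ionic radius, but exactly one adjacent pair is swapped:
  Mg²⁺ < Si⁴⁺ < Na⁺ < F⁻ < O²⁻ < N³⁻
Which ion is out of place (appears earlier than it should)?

Mg²⁺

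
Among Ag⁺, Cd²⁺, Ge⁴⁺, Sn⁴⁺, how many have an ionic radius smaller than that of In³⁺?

Work out protons and electrons: Ge⁴⁺: 28 e⁻, Z=32, Sn⁴⁺: 46 e⁻, Z=50, In³⁺: 46 e⁻, Z=49, Cd²⁺: 46 e⁻, Z=48, Ag⁺: 46 e⁻, Z=47. Ge⁴⁺ < Sn⁴⁺ (same group, 1 shell fewer); Sn⁴⁺ < In³⁺ (both 46 e⁻, Z=50>49); In³⁺ < Cd²⁺ (isoelectronic, higher Z=49 is smaller); Cd²⁺ < Ag⁺ (both 46 e⁻, Z=48>47).
Ordering all of them (including In³⁺) by radius gives Ge⁴⁺ < Sn⁴⁺ < In³⁺ < Cd²⁺ < Ag⁺. So 2 are smaller.

2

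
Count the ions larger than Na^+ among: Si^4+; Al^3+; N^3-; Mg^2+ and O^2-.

2

Isoelectronic series (10 e⁻ each). Size is set by nuclear charge: more protons means a smaller ion. Si^4+ (Z=14), Al^3+ (Z=13), Mg^2+ (Z=12), Na^+ (Z=11), O^2- (Z=8), N^3- (Z=7).
Ordering all of them (including Na^+) by radius gives Si^4+ < Al^3+ < Mg^2+ < Na^+ < O^2- < N^3-. So 2 are larger.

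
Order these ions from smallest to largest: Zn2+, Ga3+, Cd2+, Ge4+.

Ge4+ < Ga3+ < Zn2+ < Cd2+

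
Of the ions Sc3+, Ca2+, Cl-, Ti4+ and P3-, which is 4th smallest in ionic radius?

Each ion has 18 electrons. The ranking follows nuclear charge in reverse — greater Z gives a smaller radius. Ti4+ (Z=22), Sc3+ (Z=21), Ca2+ (Z=20), Cl- (Z=17), P3- (Z=15).
Full ascending order: Ti4+ < Sc3+ < Ca2+ < Cl- < P3-. Counting from the smallest, position 4 is Cl-.

Cl-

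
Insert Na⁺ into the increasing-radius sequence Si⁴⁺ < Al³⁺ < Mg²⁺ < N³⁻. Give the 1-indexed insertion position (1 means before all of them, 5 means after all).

4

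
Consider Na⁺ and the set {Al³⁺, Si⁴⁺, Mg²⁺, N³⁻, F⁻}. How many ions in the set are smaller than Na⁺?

Isoelectronic series (10 e⁻ each). Size is set by nuclear charge: more protons means a smaller ion. Si⁴⁺ (Z=14), Al³⁺ (Z=13), Mg²⁺ (Z=12), Na⁺ (Z=11), F⁻ (Z=9), N³⁻ (Z=7).
Ordering all of them (including Na⁺) by radius gives Si⁴⁺ < Al³⁺ < Mg²⁺ < Na⁺ < F⁻ < N³⁻. So 3 are smaller.

3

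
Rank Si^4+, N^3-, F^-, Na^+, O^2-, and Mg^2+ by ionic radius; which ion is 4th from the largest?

Isoelectronic series (10 e⁻ each). Size is set by nuclear charge: more protons means a smaller ion. Si^4+ (Z=14), Mg^2+ (Z=12), Na^+ (Z=11), F^- (Z=9), O^2- (Z=8), N^3- (Z=7).
Full ascending order: Si^4+ < Mg^2+ < Na^+ < F^- < O^2- < N^3-. Counting from the largest, position 4 is Na^+.

Na^+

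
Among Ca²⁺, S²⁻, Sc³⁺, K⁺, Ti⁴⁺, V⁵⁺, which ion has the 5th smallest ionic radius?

These species are isoelectronic with 18 electrons. The only difference is the number of protons: V⁵⁺ (Z=23), Ti⁴⁺ (Z=22), Sc³⁺ (Z=21), Ca²⁺ (Z=20), K⁺ (Z=19), S²⁻ (Z=16). The strongest nuclear pull (V⁵⁺) gives the smallest ion.
Ordering: V⁵⁺ < Ti⁴⁺ < Sc³⁺ < Ca²⁺ < K⁺ < S²⁻. The 5th smallest is K⁺.

K⁺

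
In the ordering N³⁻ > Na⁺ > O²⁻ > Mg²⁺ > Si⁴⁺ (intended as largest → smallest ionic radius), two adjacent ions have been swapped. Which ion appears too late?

O²⁻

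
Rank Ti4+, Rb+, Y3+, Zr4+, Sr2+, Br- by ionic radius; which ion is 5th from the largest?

Electron counts and nuclear charges: Ti4+: 18 e⁻, Z=22, Zr4+: 36 e⁻, Z=40, Y3+: 36 e⁻, Z=39, Sr2+: 36 e⁻, Z=38, Rb+: 36 e⁻, Z=37, Br-: 36 e⁻, Z=35. Ti4+ < Zr4+ (same group, 1 shell fewer); Zr4+ < Y3+ (isoelectronic, higher Z=40 is smaller); Y3+ < Sr2+ (both 36 e⁻, Z=39>38); Sr2+ < Rb+ (both 36 e⁻, Z=38>37); Rb+ < Br- (both 36 e⁻, Z=37>35).
Ordering: Ti4+ < Zr4+ < Y3+ < Sr2+ < Rb+ < Br-. The 5th largest is Zr4+.

Zr4+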